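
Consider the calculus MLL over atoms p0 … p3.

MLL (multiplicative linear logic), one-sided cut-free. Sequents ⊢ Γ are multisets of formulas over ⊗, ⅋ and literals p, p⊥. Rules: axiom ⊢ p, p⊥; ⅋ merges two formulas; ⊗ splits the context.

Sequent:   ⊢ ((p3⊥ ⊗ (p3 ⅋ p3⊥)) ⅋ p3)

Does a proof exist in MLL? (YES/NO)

Proof tree:
[⅋]  ⊢ ((p3⊥ ⊗ (p3 ⅋ p3⊥)) ⅋ p3)
  [⊗]  ⊢ p3, (p3⊥ ⊗ (p3 ⅋ p3⊥))
    [Ax]  ⊢ p3, p3⊥
    [⅋]  ⊢ (p3 ⅋ p3⊥)
      [Ax]  ⊢ p3, p3⊥

Result: YES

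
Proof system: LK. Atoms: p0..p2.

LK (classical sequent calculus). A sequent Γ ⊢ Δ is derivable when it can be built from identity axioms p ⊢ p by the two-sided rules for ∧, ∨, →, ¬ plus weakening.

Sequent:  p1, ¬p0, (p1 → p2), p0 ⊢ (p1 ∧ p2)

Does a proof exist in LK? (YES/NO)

Proof tree:
[∧R] p1, ¬p0, (p1 → p2), p0 ⊢ (p1 ∧ p2)
  [WR] p0, ¬p0 ⊢ p1
    [¬L] p0, ¬p0 ⊢ 
      [Ax] p0 ⊢ p0
  [→L] p1, (p1 → p2) ⊢ p2
    [Ax] p1 ⊢ p1
    [Ax] p2 ⊢ p2

Result: YES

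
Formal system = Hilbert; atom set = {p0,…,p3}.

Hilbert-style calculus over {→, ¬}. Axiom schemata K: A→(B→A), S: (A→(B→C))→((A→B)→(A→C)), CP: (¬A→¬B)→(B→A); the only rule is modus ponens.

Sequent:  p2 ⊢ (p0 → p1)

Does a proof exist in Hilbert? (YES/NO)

Truth-table refutation:
  v=0000: Γ:[p2=F] Δ:[(p0 → p1)=T] refutes=False
  v=0001: Γ:[p2=F] Δ:[(p0 → p1)=T] refutes=False
  v=0010: Γ:[p2=T] Δ:[(p0 → p1)=T] refutes=False
  v=0011: Γ:[p2=T] Δ:[(p0 → p1)=T] refutes=False
  v=0100: Γ:[p2=F] Δ:[(p0 → p1)=T] refutes=False
  v=0101: Γ:[p2=F] Δ:[(p0 → p1)=T] refutes=False
  v=0110: Γ:[p2=T] Δ:[(p0 → p1)=T] refutes=False
  v=0111: Γ:[p2=T] Δ:[(p0 → p1)=T] refutes=False
  v=1000: Γ:[p2=F] Δ:[(p0 → p1)=F] refutes=False
  v=1001: Γ:[p2=F] Δ:[(p0 → p1)=F] refutes=False
  v=1010: Γ:[p2=T] Δ:[(p0 → p1)=F] refutes=True  ← countermodel

Result: NO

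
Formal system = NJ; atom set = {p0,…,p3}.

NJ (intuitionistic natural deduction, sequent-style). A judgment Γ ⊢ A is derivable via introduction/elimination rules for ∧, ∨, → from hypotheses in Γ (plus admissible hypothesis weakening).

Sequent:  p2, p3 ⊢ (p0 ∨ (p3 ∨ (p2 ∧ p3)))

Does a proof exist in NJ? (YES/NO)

Derivation trace:
[∨I₂] p2, p3 ⊢ (p0 ∨ (p3 ∨ (p2 ∧ p3)))
  [∨I₂] p2, p3 ⊢ (p3 ∨ (p2 ∧ p3))
    [∧I] p2, p3 ⊢ (p2 ∧ p3)
      [Ax] p2 ⊢ p2
      [Ax] p3 ⊢ p3

Result: YES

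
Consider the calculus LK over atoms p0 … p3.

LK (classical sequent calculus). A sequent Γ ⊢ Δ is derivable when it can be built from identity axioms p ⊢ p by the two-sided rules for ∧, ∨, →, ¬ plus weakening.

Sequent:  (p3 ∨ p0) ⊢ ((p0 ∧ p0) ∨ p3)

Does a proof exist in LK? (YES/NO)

Derivation trace:
[∨R] (p3 ∨ p0) ⊢ ((p0 ∧ p0) ∨ p3)
  [∧R] (p3 ∨ p0) ⊢ p3, (p0 ∧ p0)
    [∨L] (p3 ∨ p0) ⊢ p3, p0
      [Ax] p3 ⊢ p3
      [Ax] p0 ⊢ p0
    [∨L] (p3 ∨ p0) ⊢ p3, p0
      [Ax] p3 ⊢ p3
      [Ax] p0 ⊢ p0

Result: YES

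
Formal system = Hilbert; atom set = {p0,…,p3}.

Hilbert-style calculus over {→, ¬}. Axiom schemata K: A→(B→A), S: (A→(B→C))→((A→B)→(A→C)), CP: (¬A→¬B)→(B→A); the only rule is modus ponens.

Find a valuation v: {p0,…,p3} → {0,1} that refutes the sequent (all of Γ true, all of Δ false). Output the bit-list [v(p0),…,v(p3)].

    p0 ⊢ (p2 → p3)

Search for a countermodel by truth-table:
  v=0000: Γ:[p0=F] Δ:[(p2 → p3)=T] refutes=False
  v=0001: Γ:[p0=F] Δ:[(p2 → p3)=T] refutes=False
  v=0010: Γ:[p0=F] Δ:[(p2 → p3)=F] refutes=False
  v=0011: Γ:[p0=F] Δ:[(p2 → p3)=T] refutes=False
  v=0100: Γ:[p0=F] Δ:[(p2 → p3)=T] refutes=False
  v=0101: Γ:[p0=F] Δ:[(p2 → p3)=T] refutes=False
  v=0110: Γ:[p0=F] Δ:[(p2 → p3)=F] refutes=False
  v=0111: Γ:[p0=F] Δ:[(p2 → p3)=T] refutes=False
  v=1000: Γ:[p0=T] Δ:[(p2 → p3)=T] refutes=False
  v=1001: Γ:[p0=T] Δ:[(p2 → p3)=T] refutes=False
  v=1010: Γ:[p0=T] Δ:[(p2 → p3)=F] refutes=True  ← countermodel

Result: [1, 0, 1, 0]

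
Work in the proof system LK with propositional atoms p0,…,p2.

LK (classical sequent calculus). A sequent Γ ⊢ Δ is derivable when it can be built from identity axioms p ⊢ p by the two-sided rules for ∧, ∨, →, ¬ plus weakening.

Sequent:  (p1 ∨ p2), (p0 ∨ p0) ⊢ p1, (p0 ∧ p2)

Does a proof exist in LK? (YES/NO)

Proof tree:
[∨L] (p1 ∨ p2), (p0 ∨ p0) ⊢ p1, (p0 ∧ p2)
  [∧R] (p1 ∨ p2), p0 ⊢ p1, (p0 ∧ p2)
    [Ax] p0 ⊢ p0
    [∨L] (p1 ∨ p2) ⊢ p1, p2
      [Ax] p1 ⊢ p1
      [Ax] p2 ⊢ p2
  [∧R] (p1 ∨ p2), p0 ⊢ p1, (p0 ∧ p2)
    [Ax] p0 ⊢ p0
    [∨L] (p1 ∨ p2) ⊢ p1, p2
      [Ax] p1 ⊢ p1
      [Ax] p2 ⊢ p2

Result: YES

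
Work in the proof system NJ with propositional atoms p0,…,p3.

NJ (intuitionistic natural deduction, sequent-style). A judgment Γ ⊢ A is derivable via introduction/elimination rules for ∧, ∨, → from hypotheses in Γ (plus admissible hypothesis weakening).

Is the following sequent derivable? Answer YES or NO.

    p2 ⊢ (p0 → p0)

Derivation trace:
[Wk] p2 ⊢ (p0 → p0)
  [→I]  ⊢ (p0 → p0)
    [Ax] p0 ⊢ p0

Result: YES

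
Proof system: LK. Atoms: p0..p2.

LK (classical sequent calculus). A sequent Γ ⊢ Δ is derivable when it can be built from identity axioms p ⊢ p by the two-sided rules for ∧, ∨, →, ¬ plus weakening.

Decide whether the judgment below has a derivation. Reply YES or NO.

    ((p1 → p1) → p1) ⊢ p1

Proof tree:
[→L] ((p1 → p1) → p1) ⊢ p1
  [→R]  ⊢ (p1 → p1)
    [Ax] p1 ⊢ p1
  [Ax] p1 ⊢ p1

Result: YES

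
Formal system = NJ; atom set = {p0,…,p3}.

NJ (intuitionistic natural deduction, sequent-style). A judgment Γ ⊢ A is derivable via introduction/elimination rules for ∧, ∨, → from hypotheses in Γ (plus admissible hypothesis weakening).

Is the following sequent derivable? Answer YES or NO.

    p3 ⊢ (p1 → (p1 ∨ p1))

Derivation trace:
[Wk] p3 ⊢ (p1 → (p1 ∨ p1))
  [→I]  ⊢ (p1 → (p1 ∨ p1))
    [∨I₁] p1 ⊢ (p1 ∨ p1)
      [Ax] p1 ⊢ p1

Result: YES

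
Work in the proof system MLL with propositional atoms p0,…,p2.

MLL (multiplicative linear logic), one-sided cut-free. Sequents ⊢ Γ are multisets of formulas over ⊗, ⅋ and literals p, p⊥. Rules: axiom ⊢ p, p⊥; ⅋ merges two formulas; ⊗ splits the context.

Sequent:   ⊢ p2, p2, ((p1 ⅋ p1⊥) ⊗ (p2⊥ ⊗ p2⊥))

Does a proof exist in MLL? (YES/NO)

Derivation (root first):
[⊗]  ⊢ p2, p2, ((p1 ⅋ p1⊥) ⊗ (p2⊥ ⊗ p2⊥))
  [⅋]  ⊢ (p1 ⅋ p1⊥)
    [Ax]  ⊢ p1, p1⊥
  [⊗]  ⊢ p2, p2, (p2⊥ ⊗ p2⊥)
    [Ax]  ⊢ p2, p2⊥
    [Ax]  ⊢ p2, p2⊥

Result: YES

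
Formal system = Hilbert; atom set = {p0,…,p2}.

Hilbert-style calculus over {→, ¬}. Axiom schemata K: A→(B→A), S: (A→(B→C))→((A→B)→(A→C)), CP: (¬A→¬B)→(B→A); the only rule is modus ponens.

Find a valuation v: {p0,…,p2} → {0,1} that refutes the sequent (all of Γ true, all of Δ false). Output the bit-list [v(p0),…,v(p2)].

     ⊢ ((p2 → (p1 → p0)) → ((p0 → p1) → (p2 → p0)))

Search for a countermodel by truth-table:
  v=000: Γ:[] Δ:[((p2 → (p1 → p0)) → ((p0 → p1) → (p2 → p0)))=T] refutes=False
  v=001: Γ:[] Δ:[((p2 → (p1 → p0)) → ((p0 → p1) → (p2 → p0)))=F] refutes=True  ← countermodel

Result: [0, 0, 1]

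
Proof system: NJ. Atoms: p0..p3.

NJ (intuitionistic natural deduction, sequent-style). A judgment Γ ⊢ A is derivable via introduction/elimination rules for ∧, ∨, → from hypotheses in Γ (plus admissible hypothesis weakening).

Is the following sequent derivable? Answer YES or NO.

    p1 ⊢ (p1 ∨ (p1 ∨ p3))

Derivation trace:
[∨I₂] p1 ⊢ (p1 ∨ (p1 ∨ p3))
  [∨I₁] p1 ⊢ (p1 ∨ p3)
    [Ax] p1 ⊢ p1

Result: YES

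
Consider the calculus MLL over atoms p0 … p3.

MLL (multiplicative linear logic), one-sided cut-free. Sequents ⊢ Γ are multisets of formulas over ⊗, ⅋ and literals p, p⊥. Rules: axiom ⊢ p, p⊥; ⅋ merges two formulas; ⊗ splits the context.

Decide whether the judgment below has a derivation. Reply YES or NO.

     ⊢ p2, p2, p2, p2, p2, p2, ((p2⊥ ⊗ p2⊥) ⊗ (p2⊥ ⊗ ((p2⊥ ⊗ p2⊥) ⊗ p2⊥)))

Derivation (root first):
[⊗]  ⊢ p2, p2, p2, p2, p2, p2, ((p2⊥ ⊗ p2⊥) ⊗ (p2⊥ ⊗ ((p2⊥ ⊗ p2⊥) ⊗ p2⊥)))
  [⊗]  ⊢ p2, p2, (p2⊥ ⊗ p2⊥)
    [Ax]  ⊢ p2, p2⊥
    [Ax]  ⊢ p2, p2⊥
  [⊗]  ⊢ p2, p2, p2, p2, (p2⊥ ⊗ ((p2⊥ ⊗ p2⊥) ⊗ p2⊥))
    [Ax]  ⊢ p2, p2⊥
    [⊗]  ⊢ p2, p2, p2, ((p2⊥ ⊗ p2⊥) ⊗ p2⊥)
      [⊗]  ⊢ p2, p2, (p2⊥ ⊗ p2⊥)
        [Ax]  ⊢ p2, p2⊥
        [Ax]  ⊢ p2, p2⊥
      [Ax]  ⊢ p2, p2⊥

Result: YES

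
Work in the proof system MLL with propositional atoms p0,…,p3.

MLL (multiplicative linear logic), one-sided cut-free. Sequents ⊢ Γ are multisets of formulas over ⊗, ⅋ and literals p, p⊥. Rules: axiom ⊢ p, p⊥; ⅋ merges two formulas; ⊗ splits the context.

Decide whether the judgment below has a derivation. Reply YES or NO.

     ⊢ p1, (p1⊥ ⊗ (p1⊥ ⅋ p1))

Derivation trace:
[⊗]  ⊢ p1, (p1⊥ ⊗ (p1⊥ ⅋ p1))
  [Ax]  ⊢ p1, p1⊥
  [⅋]  ⊢ (p1⊥ ⅋ p1)
    [Ax]  ⊢ p1, p1⊥

Result: YES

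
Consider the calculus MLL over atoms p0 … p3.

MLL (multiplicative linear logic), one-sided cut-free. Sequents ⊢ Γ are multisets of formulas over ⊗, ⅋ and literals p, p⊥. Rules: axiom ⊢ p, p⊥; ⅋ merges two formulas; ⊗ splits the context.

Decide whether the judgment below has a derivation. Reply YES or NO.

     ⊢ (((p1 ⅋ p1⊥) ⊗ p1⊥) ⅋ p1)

Derivation trace:
[⅋]  ⊢ (((p1 ⅋ p1⊥) ⊗ p1⊥) ⅋ p1)
  [⊗]  ⊢ p1, ((p1 ⅋ p1⊥) ⊗ p1⊥)
    [⅋]  ⊢ (p1 ⅋ p1⊥)
      [Ax]  ⊢ p1, p1⊥
    [Ax]  ⊢ p1, p1⊥

Result: YES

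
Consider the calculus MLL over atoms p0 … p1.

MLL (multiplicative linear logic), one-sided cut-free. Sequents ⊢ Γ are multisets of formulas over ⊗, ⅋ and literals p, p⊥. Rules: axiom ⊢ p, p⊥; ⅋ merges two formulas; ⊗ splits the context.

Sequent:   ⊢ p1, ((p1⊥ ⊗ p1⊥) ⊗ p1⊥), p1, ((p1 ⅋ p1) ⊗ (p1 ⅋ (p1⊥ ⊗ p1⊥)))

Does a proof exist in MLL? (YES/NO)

Proof tree:
[⊗]  ⊢ p1, ((p1⊥ ⊗ p1⊥) ⊗ p1⊥), p1, ((p1 ⅋ p1) ⊗ (p1 ⅋ (p1⊥ ⊗ p1⊥)))
  [⅋]  ⊢ p1, ((p1⊥ ⊗ p1⊥) ⊗ p1⊥), (p1 ⅋ p1)
    [⊗]  ⊢ p1, p1, p1, ((p1⊥ ⊗ p1⊥) ⊗ p1⊥)
      [⊗]  ⊢ p1, p1, (p1⊥ ⊗ p1⊥)
        [Ax]  ⊢ p1, p1⊥
        [Ax]  ⊢ p1, p1⊥
      [Ax]  ⊢ p1, p1⊥
  [⅋]  ⊢ p1, (p1 ⅋ (p1⊥ ⊗ p1⊥))
    [⊗]  ⊢ p1, p1, (p1⊥ ⊗ p1⊥)
      [Ax]  ⊢ p1, p1⊥
      [Ax]  ⊢ p1, p1⊥

Result: YES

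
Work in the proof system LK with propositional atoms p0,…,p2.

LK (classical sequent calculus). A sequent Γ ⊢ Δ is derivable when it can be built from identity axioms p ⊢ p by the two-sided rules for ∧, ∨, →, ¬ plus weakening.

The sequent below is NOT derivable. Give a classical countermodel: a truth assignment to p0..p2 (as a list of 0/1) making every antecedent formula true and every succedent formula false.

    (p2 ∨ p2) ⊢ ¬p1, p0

Enumerate valuations to refute Γ ⊢ Δ:
  v=000: Γ:[(p2 ∨ p2)=F] Δ:[¬p1=T, p0=F] refutes=False
  v=001: Γ:[(p2 ∨ p2)=T] Δ:[¬p1=T, p0=F] refutes=False
  v=010: Γ:[(p2 ∨ p2)=F] Δ:[¬p1=F, p0=F] refutes=False
  v=011: Γ:[(p2 ∨ p2)=T] Δ:[¬p1=F, p0=F] refutes=True  ← countermodel

Result: [0, 1, 1]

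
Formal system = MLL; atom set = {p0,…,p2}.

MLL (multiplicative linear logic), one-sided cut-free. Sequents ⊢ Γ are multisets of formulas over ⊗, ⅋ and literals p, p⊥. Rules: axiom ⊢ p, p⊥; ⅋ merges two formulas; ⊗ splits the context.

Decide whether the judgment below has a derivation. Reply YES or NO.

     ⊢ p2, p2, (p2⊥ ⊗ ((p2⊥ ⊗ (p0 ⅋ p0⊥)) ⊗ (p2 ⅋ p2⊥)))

Derivation trace:
[⊗]  ⊢ p2, p2, (p2⊥ ⊗ ((p2⊥ ⊗ (p0 ⅋ p0⊥)) ⊗ (p2 ⅋ p2⊥)))
  [Ax]  ⊢ p2, p2⊥
  [⊗]  ⊢ p2, ((p2⊥ ⊗ (p0 ⅋ p0⊥)) ⊗ (p2 ⅋ p2⊥))
    [⊗]  ⊢ p2, (p2⊥ ⊗ (p0 ⅋ p0⊥))
      [Ax]  ⊢ p2, p2⊥
      [⅋]  ⊢ (p0 ⅋ p0⊥)
        [Ax]  ⊢ p0, p0⊥
    [⅋]  ⊢ (p2 ⅋ p2⊥)
      [Ax]  ⊢ p2, p2⊥

Result: YES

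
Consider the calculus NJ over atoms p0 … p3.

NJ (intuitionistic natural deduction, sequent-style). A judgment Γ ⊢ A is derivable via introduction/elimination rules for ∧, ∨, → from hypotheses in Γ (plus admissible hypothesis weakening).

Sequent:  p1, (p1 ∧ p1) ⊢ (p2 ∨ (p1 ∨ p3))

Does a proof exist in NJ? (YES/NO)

Derivation trace:
[Wk] p1, (p1 ∧ p1) ⊢ (p2 ∨ (p1 ∨ p3))
  [∨I₂] p1 ⊢ (p2 ∨ (p1 ∨ p3))
    [∨I₁] p1 ⊢ (p1 ∨ p3)
      [Ax] p1 ⊢ p1

Result: YES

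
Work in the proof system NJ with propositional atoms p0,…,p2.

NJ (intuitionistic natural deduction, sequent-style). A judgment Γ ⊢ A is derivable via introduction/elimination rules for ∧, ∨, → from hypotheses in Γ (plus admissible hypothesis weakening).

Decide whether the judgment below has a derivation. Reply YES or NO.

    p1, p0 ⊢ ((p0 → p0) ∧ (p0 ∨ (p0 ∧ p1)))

Proof tree:
[∧I] p1, p0 ⊢ ((p0 → p0) ∧ (p0 ∨ (p0 ∧ p1)))
  [→I] p0 ⊢ (p0 → p0)
    [Wk] p0, p0 ⊢ p0
      [Ax] p0 ⊢ p0
  [∨I₂] p1, p0 ⊢ (p0 ∨ (p0 ∧ p1))
    [∧I] p1, p0 ⊢ (p0 ∧ p1)
      [Ax] p0 ⊢ p0
      [Ax] p1 ⊢ p1

Result: YES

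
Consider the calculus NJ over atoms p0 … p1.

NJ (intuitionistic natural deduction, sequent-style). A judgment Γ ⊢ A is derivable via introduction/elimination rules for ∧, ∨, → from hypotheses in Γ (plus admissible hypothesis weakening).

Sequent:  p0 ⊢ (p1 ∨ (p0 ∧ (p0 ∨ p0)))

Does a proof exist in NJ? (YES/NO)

Derivation trace:
[∨I₂] p0 ⊢ (p1 ∨ (p0 ∧ (p0 ∨ p0)))
  [∧I] p0 ⊢ (p0 ∧ (p0 ∨ p0))
    [Ax] p0 ⊢ p0
    [∨I₁] p0 ⊢ (p0 ∨ p0)
      [Ax] p0 ⊢ p0

Result: YES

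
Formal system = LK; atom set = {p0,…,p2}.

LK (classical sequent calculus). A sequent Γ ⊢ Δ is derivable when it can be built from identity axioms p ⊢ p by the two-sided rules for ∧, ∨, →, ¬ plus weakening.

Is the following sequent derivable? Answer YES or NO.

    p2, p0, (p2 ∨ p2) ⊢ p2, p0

Derivation (root first):
[∨L] p2, p0, (p2 ∨ p2) ⊢ p2, p0
  [WR] p2, p2 ⊢ p2, p0
    [WL] p2, p2 ⊢ p2
      [Ax] p2 ⊢ p2
  [WL] p0, p2 ⊢ p0
    [Ax] p0 ⊢ p0

Result: YES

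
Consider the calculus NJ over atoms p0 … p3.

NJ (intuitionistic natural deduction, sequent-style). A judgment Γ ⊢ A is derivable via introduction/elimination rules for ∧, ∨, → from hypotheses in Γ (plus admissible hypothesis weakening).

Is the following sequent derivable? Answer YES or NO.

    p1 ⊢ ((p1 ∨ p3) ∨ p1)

Derivation (root first):
[∨I₁] p1 ⊢ ((p1 ∨ p3) ∨ p1)
  [∨I₁] p1 ⊢ (p1 ∨ p3)
    [Ax] p1 ⊢ p1

Result: YES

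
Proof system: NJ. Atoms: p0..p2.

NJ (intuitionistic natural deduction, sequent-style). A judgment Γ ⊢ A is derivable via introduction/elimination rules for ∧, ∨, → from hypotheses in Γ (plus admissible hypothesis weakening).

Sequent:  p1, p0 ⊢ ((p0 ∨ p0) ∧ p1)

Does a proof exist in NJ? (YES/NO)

Derivation (root first):
[∧I] p1, p0 ⊢ ((p0 ∨ p0) ∧ p1)
  [∨I₂] p0 ⊢ (p0 ∨ p0)
    [Ax] p0 ⊢ p0
  [Ax] p1 ⊢ p1

Result: YES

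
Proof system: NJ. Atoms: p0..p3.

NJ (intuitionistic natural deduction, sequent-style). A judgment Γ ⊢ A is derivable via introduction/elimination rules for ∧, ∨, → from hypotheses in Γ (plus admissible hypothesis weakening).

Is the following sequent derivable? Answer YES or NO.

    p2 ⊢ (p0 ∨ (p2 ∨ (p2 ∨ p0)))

Derivation (root first):
[∨I₂] p2 ⊢ (p0 ∨ (p2 ∨ (p2 ∨ p0)))
  [∨I₂] p2 ⊢ (p2 ∨ (p2 ∨ p0))
    [∨I₁] p2 ⊢ (p2 ∨ p0)
      [Ax] p2 ⊢ p2

Result: YES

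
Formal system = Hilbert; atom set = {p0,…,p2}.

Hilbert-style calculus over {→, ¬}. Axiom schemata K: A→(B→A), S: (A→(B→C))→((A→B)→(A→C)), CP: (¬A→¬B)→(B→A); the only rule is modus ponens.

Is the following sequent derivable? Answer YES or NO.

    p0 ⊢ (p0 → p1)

Enumerate valuations to refute Γ ⊢ Δ:
  v=000: Γ:[p0=F] Δ:[(p0 → p1)=T] refutes=False
  v=001: Γ:[p0=F] Δ:[(p0 → p1)=T] refutes=False
  v=010: Γ:[p0=F] Δ:[(p0 → p1)=T] refutes=False
  v=011: Γ:[p0=F] Δ:[(p0 → p1)=T] refutes=False
  v=100: Γ:[p0=T] Δ:[(p0 → p1)=F] refutes=True  ← countermodel

Result: NO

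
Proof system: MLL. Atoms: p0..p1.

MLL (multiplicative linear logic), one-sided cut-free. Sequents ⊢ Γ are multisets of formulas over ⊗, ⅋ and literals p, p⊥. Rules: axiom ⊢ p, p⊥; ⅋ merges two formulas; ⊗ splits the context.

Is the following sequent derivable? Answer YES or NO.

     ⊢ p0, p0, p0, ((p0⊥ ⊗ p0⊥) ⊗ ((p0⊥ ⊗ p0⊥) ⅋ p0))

Derivation trace:
[⊗]  ⊢ p0, p0, p0, ((p0⊥ ⊗ p0⊥) ⊗ ((p0⊥ ⊗ p0⊥) ⅋ p0))
  [⊗]  ⊢ p0, p0, (p0⊥ ⊗ p0⊥)
    [Ax]  ⊢ p0, p0⊥
    [Ax]  ⊢ p0, p0⊥
  [⅋]  ⊢ p0, ((p0⊥ ⊗ p0⊥) ⅋ p0)
    [⊗]  ⊢ p0, p0, (p0⊥ ⊗ p0⊥)
      [Ax]  ⊢ p0, p0⊥
      [Ax]  ⊢ p0, p0⊥

Result: YES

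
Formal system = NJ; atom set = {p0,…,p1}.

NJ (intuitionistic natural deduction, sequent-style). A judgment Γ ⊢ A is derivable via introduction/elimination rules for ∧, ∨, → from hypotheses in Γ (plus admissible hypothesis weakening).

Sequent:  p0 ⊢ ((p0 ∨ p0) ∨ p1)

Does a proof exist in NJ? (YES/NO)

Derivation trace:
[∨I₁] p0 ⊢ ((p0 ∨ p0) ∨ p1)
  [∨I₂] p0 ⊢ (p0 ∨ p0)
    [Ax] p0 ⊢ p0

Result: YES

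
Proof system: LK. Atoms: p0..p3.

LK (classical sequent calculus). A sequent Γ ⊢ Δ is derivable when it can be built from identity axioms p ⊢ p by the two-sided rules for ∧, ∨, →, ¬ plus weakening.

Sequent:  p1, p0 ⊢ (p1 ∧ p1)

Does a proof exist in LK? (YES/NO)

Derivation (root first):
[WL] p1, p0 ⊢ (p1 ∧ p1)
  [∧R] p1 ⊢ (p1 ∧ p1)
    [Ax] p1 ⊢ p1
    [Ax] p1 ⊢ p1

Result: YES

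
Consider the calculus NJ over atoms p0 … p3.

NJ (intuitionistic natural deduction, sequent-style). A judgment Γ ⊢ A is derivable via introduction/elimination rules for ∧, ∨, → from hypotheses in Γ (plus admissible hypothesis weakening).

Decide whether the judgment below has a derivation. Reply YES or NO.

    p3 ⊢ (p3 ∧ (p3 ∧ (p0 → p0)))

Derivation trace:
[∧I] p3 ⊢ (p3 ∧ (p3 ∧ (p0 → p0)))
  [Ax] p3 ⊢ p3
  [∧I] p3 ⊢ (p3 ∧ (p0 → p0))
    [Ax] p3 ⊢ p3
    [→I]  ⊢ (p0 → p0)
      [Ax] p0 ⊢ p0

Result: YES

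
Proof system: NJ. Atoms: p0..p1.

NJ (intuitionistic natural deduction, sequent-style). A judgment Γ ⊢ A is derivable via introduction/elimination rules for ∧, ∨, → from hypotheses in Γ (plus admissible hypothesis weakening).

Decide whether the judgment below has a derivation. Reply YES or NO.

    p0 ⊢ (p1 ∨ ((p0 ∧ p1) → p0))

Derivation (root first):
[∨I₂] p0 ⊢ (p1 ∨ ((p0 ∧ p1) → p0))
  [→I] p0 ⊢ ((p0 ∧ p1) → p0)
    [Wk] p0, (p0 ∧ p1) ⊢ p0
      [Ax] p0 ⊢ p0

Result: YES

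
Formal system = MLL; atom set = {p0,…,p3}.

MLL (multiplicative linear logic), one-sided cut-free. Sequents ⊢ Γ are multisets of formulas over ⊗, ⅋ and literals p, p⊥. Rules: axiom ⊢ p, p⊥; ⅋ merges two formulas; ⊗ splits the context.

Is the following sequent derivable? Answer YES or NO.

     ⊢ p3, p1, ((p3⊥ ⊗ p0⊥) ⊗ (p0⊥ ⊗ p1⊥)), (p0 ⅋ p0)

Proof tree:
[⅋]  ⊢ p3, p1, ((p3⊥ ⊗ p0⊥) ⊗ (p0⊥ ⊗ p1⊥)), (p0 ⅋ p0)
  [⊗]  ⊢ p3, p0, p0, p1, ((p3⊥ ⊗ p0⊥) ⊗ (p0⊥ ⊗ p1⊥))
    [⊗]  ⊢ p3, p0, (p3⊥ ⊗ p0⊥)
      [Ax]  ⊢ p3, p3⊥
      [Ax]  ⊢ p0, p0⊥
    [⊗]  ⊢ p0, p1, (p0⊥ ⊗ p1⊥)
      [Ax]  ⊢ p0, p0⊥
      [Ax]  ⊢ p1, p1⊥

Result: YES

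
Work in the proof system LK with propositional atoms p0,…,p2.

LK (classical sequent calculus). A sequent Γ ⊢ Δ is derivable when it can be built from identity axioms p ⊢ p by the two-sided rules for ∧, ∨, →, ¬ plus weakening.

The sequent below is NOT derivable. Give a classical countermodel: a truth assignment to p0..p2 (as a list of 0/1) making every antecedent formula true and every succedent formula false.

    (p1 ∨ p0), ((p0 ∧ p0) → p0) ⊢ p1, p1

Truth-table refutation:
  v=000: Γ:[(p1 ∨ p0)=F, ((p0 ∧ p0) → p0)=T] Δ:[p1=F, p1=F] refutes=False
  v=001: Γ:[(p1 ∨ p0)=F, ((p0 ∧ p0) → p0)=T] Δ:[p1=F, p1=F] refutes=False
  v=010: Γ:[(p1 ∨ p0)=T, ((p0 ∧ p0) → p0)=T] Δ:[p1=T, p1=T] refutes=False
  v=011: Γ:[(p1 ∨ p0)=T, ((p0 ∧ p0) → p0)=T] Δ:[p1=T, p1=T] refutes=False
  v=100: Γ:[(p1 ∨ p0)=T, ((p0 ∧ p0) → p0)=T] Δ:[p1=F, p1=F] refutes=True  ← countermodel

Result: [1, 0, 0]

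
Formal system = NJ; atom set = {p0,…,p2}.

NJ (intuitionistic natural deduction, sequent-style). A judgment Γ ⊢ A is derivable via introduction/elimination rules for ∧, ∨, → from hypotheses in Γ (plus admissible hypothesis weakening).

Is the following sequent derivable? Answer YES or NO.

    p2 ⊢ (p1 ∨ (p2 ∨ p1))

Derivation (root first):
[∨I₂] p2 ⊢ (p1 ∨ (p2 ∨ p1))
  [∨I₁] p2 ⊢ (p2 ∨ p1)
    [Ax] p2 ⊢ p2

Result: YES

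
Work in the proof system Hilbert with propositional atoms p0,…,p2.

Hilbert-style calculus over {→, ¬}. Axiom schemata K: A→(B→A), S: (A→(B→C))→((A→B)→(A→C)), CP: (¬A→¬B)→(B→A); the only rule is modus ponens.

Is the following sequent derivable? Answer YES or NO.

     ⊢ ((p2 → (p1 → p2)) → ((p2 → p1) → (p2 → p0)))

Enumerate valuations to refute Γ ⊢ Δ:
  v=000: Γ:[] Δ:[((p2 → (p1 → p2)) → ((p2 → p1) → (p2 → p0)))=T] refutes=False
  v=001: Γ:[] Δ:[((p2 → (p1 → p2)) → ((p2 → p1) → (p2 → p0)))=T] refutes=False
  v=010: Γ:[] Δ:[((p2 → (p1 → p2)) → ((p2 → p1) → (p2 → p0)))=T] refutes=False
  v=011: Γ:[] Δ:[((p2 → (p1 → p2)) → ((p2 → p1) → (p2 → p0)))=F] refutes=True  ← countermodel

Result: NO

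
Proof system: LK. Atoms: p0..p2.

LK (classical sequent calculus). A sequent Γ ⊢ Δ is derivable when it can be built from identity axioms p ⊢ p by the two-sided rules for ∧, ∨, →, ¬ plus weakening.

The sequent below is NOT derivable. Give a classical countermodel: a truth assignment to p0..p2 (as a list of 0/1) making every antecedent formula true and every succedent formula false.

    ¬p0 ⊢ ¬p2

Search for a countermodel by truth-table:
  v=000: Γ:[¬p0=T] Δ:[¬p2=T] refutes=False
  v=001: Γ:[¬p0=T] Δ:[¬p2=F] refutes=True  ← countermodel

Result: [0, 0, 1]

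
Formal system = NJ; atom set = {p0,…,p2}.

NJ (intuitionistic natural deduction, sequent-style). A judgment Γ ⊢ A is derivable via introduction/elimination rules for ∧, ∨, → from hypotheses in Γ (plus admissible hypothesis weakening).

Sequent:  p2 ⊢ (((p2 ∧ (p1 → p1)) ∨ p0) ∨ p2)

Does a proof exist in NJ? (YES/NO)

Derivation trace:
[∨I₁] p2 ⊢ (((p2 ∧ (p1 → p1)) ∨ p0) ∨ p2)
  [∨I₁] p2 ⊢ ((p2 ∧ (p1 → p1)) ∨ p0)
    [∧I] p2 ⊢ (p2 ∧ (p1 → p1))
      [Ax] p2 ⊢ p2
      [→I]  ⊢ (p1 → p1)
        [Ax] p1 ⊢ p1

Result: YES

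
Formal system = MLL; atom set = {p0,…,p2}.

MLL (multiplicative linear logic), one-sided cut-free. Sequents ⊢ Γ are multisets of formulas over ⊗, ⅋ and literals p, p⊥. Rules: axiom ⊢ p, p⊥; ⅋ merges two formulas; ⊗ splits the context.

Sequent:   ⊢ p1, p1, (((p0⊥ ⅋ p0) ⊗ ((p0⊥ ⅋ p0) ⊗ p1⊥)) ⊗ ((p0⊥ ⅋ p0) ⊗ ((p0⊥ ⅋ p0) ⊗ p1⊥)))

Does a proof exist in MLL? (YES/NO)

Proof tree:
[⊗]  ⊢ p1, p1, (((p0⊥ ⅋ p0) ⊗ ((p0⊥ ⅋ p0) ⊗ p1⊥)) ⊗ ((p0⊥ ⅋ p0) ⊗ ((p0⊥ ⅋ p0) ⊗ p1⊥)))
  [⊗]  ⊢ p1, ((p0⊥ ⅋ p0) ⊗ ((p0⊥ ⅋ p0) ⊗ p1⊥))
    [⅋]  ⊢ (p0⊥ ⅋ p0)
      [Ax]  ⊢ p0, p0⊥
    [⊗]  ⊢ p1, ((p0⊥ ⅋ p0) ⊗ p1⊥)
      [⅋]  ⊢ (p0⊥ ⅋ p0)
        [Ax]  ⊢ p0, p0⊥
      [Ax]  ⊢ p1, p1⊥
  [⊗]  ⊢ p1, ((p0⊥ ⅋ p0) ⊗ ((p0⊥ ⅋ p0) ⊗ p1⊥))
    [⅋]  ⊢ (p0⊥ ⅋ p0)
      [Ax]  ⊢ p0, p0⊥
    [⊗]  ⊢ p1, ((p0⊥ ⅋ p0) ⊗ p1⊥)
      [⅋]  ⊢ (p0⊥ ⅋ p0)
        [Ax]  ⊢ p0, p0⊥
      [Ax]  ⊢ p1, p1⊥

Result: YES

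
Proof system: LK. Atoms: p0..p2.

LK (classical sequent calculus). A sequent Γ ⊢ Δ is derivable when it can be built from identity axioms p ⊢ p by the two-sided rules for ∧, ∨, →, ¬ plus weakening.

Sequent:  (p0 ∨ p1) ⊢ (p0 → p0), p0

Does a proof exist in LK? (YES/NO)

Derivation (root first):
[∨L] (p0 ∨ p1) ⊢ (p0 → p0), p0
  [Ax] p0 ⊢ p0
  [WL] p1 ⊢ (p0 → p0)
    [→R]  ⊢ (p0 → p0)
      [Ax] p0 ⊢ p0

Result: YES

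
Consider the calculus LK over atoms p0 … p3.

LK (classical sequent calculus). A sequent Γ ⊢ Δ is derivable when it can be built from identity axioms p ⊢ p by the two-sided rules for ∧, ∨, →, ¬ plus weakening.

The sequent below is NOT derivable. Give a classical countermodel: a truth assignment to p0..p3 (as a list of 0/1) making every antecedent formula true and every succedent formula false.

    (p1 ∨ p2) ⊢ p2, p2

Truth-table refutation:
  v=0000: Γ:[(p1 ∨ p2)=F] Δ:[p2=F, p2=F] refutes=False
  v=0001: Γ:[(p1 ∨ p2)=F] Δ:[p2=F, p2=F] refutes=False
  v=0010: Γ:[(p1 ∨ p2)=T] Δ:[p2=T, p2=T] refutes=False
  v=0011: Γ:[(p1 ∨ p2)=T] Δ:[p2=T, p2=T] refutes=False
  v=0100: Γ:[(p1 ∨ p2)=T] Δ:[p2=F, p2=F] refutes=True  ← countermodel

Result: [0, 1, 0, 0]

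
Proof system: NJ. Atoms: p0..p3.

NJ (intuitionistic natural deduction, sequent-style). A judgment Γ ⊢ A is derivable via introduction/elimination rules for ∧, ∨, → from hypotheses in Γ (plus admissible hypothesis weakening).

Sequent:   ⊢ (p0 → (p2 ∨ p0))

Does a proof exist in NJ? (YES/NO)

Derivation (root first):
[→I]  ⊢ (p0 → (p2 ∨ p0))
  [∨I₂] p0 ⊢ (p2 ∨ p0)
    [Ax] p0 ⊢ p0

Result: YES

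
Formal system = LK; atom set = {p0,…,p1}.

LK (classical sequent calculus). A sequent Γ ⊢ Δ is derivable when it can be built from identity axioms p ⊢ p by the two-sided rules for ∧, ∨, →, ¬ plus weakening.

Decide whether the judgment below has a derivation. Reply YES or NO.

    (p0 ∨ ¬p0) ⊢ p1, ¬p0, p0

Proof tree:
[∨L] (p0 ∨ ¬p0) ⊢ p1, ¬p0, p0
  [WR] p0 ⊢ p0, p1
    [Ax] p0 ⊢ p0
  [¬L] ¬p0 ⊢ ¬p0
    [¬R]  ⊢ p0, ¬p0
      [Ax] p0 ⊢ p0

Result: YES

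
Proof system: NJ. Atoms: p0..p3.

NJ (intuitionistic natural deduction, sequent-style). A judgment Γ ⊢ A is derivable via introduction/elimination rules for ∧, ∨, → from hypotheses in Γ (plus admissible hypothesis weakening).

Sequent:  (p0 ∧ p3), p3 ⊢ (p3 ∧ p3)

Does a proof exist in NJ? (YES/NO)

Proof tree:
[∧I] (p0 ∧ p3), p3 ⊢ (p3 ∧ p3)
  [Wk] p3, (p0 ∧ p3) ⊢ p3
    [Ax] p3 ⊢ p3
  [Ax] p3 ⊢ p3

Result: YES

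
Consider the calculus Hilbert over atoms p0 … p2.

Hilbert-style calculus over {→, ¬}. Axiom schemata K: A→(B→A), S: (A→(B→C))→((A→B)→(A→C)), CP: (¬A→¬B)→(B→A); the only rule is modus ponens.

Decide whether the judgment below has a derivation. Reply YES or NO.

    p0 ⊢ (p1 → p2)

Truth-table refutation:
  v=000: Γ:[p0=F] Δ:[(p1 → p2)=T] refutes=False
  v=001: Γ:[p0=F] Δ:[(p1 → p2)=T] refutes=False
  v=010: Γ:[p0=F] Δ:[(p1 → p2)=F] refutes=False
  v=011: Γ:[p0=F] Δ:[(p1 → p2)=T] refutes=False
  v=100: Γ:[p0=T] Δ:[(p1 → p2)=T] refutes=False
  v=101: Γ:[p0=T] Δ:[(p1 → p2)=T] refutes=False
  v=110: Γ:[p0=T] Δ:[(p1 → p2)=F] refutes=True  ← countermodel

Result: NO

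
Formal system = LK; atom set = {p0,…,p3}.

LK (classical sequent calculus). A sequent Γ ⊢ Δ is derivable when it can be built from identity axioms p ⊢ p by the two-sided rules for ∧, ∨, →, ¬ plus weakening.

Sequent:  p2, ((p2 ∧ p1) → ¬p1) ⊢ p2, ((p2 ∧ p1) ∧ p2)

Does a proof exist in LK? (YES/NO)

Proof tree:
[∧R] p2, ((p2 ∧ p1) → ¬p1) ⊢ p2, ((p2 ∧ p1) ∧ p2)
  [∧R] p2 ⊢ p2, (p2 ∧ p1)
    [WL] p2, p2 ⊢ p2
      [Ax] p2 ⊢ p2
    [WR] p2 ⊢ p2, p1
      [Ax] p2 ⊢ p2
  [→L] p2, ((p2 ∧ p1) → ¬p1) ⊢ p2
    [∧R] p2 ⊢ p2, (p2 ∧ p1)
      [WL] p2, p2 ⊢ p2
        [Ax] p2 ⊢ p2
      [WR] p2 ⊢ p2, p1
        [Ax] p2 ⊢ p2
    [¬L] p2, ¬p1 ⊢ p2
      [WR] p2 ⊢ p2, p1
        [Ax] p2 ⊢ p2

Result: YES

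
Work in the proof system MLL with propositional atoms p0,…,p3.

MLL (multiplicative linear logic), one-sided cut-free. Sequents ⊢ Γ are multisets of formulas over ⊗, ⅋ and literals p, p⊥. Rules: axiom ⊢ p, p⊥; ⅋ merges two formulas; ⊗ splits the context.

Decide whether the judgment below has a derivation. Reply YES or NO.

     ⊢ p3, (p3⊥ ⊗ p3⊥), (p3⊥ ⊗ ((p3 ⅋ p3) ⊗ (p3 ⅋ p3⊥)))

Proof tree:
[⊗]  ⊢ p3, (p3⊥ ⊗ p3⊥), (p3⊥ ⊗ ((p3 ⅋ p3) ⊗ (p3 ⅋ p3⊥)))
  [Ax]  ⊢ p3, p3⊥
  [⊗]  ⊢ (p3⊥ ⊗ p3⊥), ((p3 ⅋ p3) ⊗ (p3 ⅋ p3⊥))
    [⅋]  ⊢ (p3⊥ ⊗ p3⊥), (p3 ⅋ p3)
      [⊗]  ⊢ p3, p3, (p3⊥ ⊗ p3⊥)
        [Ax]  ⊢ p3, p3⊥
        [Ax]  ⊢ p3, p3⊥
    [⅋]  ⊢ (p3 ⅋ p3⊥)
      [Ax]  ⊢ p3, p3⊥

Result: YES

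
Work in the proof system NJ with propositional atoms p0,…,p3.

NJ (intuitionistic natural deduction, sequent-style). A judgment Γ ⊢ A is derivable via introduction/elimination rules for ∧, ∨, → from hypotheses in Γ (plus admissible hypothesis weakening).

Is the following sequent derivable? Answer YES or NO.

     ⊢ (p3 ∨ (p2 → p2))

Proof tree:
[∨I₂]  ⊢ (p3 ∨ (p2 → p2))
  [→I]  ⊢ (p2 → p2)
    [Ax] p2 ⊢ p2

Result: YES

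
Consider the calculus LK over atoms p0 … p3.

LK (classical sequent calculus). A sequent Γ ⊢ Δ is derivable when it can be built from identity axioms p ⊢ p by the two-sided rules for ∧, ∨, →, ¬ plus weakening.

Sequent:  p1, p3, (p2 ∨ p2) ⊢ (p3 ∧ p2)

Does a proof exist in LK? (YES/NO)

Proof tree:
[∧R] p1, p3, (p2 ∨ p2) ⊢ (p3 ∧ p2)
  [WL] p3, p1 ⊢ p3
    [Ax] p3 ⊢ p3
  [∨L] (p2 ∨ p2) ⊢ p2
    [Ax] p2 ⊢ p2
    [Ax] p2 ⊢ p2

Result: YES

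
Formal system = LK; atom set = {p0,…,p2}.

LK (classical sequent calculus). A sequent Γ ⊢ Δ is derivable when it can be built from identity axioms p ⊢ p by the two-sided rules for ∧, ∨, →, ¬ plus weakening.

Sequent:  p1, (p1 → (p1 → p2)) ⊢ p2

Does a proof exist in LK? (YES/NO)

Proof tree:
[→L] p1, (p1 → (p1 → p2)) ⊢ p2
  [Ax] p1 ⊢ p1
  [→L] p1, (p1 → p2) ⊢ p2
    [Ax] p1 ⊢ p1
    [Ax] p2 ⊢ p2

Result: YES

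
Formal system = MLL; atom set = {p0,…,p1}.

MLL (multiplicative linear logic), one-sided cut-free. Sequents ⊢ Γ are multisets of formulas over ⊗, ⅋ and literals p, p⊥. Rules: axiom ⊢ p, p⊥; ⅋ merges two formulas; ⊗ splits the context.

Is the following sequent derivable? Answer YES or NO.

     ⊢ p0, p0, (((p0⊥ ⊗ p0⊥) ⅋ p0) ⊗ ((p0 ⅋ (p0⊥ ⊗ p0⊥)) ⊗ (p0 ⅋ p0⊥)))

Derivation (root first):
[⊗]  ⊢ p0, p0, (((p0⊥ ⊗ p0⊥) ⅋ p0) ⊗ ((p0 ⅋ (p0⊥ ⊗ p0⊥)) ⊗ (p0 ⅋ p0⊥)))
  [⅋]  ⊢ p0, ((p0⊥ ⊗ p0⊥) ⅋ p0)
    [⊗]  ⊢ p0, p0, (p0⊥ ⊗ p0⊥)
      [Ax]  ⊢ p0, p0⊥
      [Ax]  ⊢ p0, p0⊥
  [⊗]  ⊢ p0, ((p0 ⅋ (p0⊥ ⊗ p0⊥)) ⊗ (p0 ⅋ p0⊥))
    [⅋]  ⊢ p0, (p0 ⅋ (p0⊥ ⊗ p0⊥))
      [⊗]  ⊢ p0, p0, (p0⊥ ⊗ p0⊥)
        [Ax]  ⊢ p0, p0⊥
        [Ax]  ⊢ p0, p0⊥
    [⅋]  ⊢ (p0 ⅋ p0⊥)
      [Ax]  ⊢ p0, p0⊥

Result: YES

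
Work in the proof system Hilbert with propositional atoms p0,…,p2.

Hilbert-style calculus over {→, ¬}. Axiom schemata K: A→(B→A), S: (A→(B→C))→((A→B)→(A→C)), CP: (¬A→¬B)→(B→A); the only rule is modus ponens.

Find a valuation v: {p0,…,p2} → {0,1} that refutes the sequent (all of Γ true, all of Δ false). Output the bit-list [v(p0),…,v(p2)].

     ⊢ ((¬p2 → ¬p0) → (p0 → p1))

Search for a countermodel by truth-table:
  v=000: Γ:[] Δ:[((¬p2 → ¬p0) → (p0 → p1))=T] refutes=False
  v=001: Γ:[] Δ:[((¬p2 → ¬p0) → (p0 → p1))=T] refutes=False
  v=010: Γ:[] Δ:[((¬p2 → ¬p0) → (p0 → p1))=T] refutes=False
  v=011: Γ:[] Δ:[((¬p2 → ¬p0) → (p0 → p1))=T] refutes=False
  v=100: Γ:[] Δ:[((¬p2 → ¬p0) → (p0 → p1))=T] refutes=False
  v=101: Γ:[] Δ:[((¬p2 → ¬p0) → (p0 → p1))=F] refutes=True  ← countermodel

Result: [1, 0, 1]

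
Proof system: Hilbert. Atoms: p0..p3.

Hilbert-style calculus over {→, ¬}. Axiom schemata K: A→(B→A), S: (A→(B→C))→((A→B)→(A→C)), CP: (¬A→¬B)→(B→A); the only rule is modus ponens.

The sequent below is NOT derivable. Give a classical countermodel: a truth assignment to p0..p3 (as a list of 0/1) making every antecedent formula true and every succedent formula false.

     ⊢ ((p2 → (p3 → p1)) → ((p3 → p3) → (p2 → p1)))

Enumerate valuations to refute Γ ⊢ Δ:
  v=0000: Γ:[] Δ:[((p2 → (p3 → p1)) → ((p3 → p3) → (p2 → p1)))=T] refutes=False
  v=0001: Γ:[] Δ:[((p2 → (p3 → p1)) → ((p3 → p3) → (p2 → p1)))=T] refutes=False
  v=0010: Γ:[] Δ:[((p2 → (p3 → p1)) → ((p3 → p3) → (p2 → p1)))=F] refutes=True  ← countermodel

Result: [0, 0, 1, 0]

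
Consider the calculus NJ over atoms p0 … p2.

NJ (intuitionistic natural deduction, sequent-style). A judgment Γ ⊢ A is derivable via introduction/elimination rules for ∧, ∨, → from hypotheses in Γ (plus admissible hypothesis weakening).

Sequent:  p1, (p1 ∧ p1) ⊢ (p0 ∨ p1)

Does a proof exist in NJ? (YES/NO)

Derivation trace:
[∨I₂] p1, (p1 ∧ p1) ⊢ (p0 ∨ p1)
  [Wk] p1, (p1 ∧ p1) ⊢ p1
    [Ax] p1 ⊢ p1

Result: YES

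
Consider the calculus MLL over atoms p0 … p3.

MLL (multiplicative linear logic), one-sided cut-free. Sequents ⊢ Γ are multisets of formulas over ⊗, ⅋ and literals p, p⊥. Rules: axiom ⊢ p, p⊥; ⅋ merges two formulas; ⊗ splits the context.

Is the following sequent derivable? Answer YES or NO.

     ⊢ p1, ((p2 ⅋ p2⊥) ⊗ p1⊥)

Derivation trace:
[⊗]  ⊢ p1, ((p2 ⅋ p2⊥) ⊗ p1⊥)
  [⅋]  ⊢ (p2 ⅋ p2⊥)
    [Ax]  ⊢ p2, p2⊥
  [Ax]  ⊢ p1, p1⊥

Result: YES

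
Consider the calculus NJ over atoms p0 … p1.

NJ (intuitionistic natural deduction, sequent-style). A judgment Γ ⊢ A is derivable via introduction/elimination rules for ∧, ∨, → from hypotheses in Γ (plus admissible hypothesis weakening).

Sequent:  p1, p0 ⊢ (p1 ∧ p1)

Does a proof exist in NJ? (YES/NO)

Proof tree:
[∧I] p1, p0 ⊢ (p1 ∧ p1)
  [Wk] p1, p0 ⊢ p1
    [Ax] p1 ⊢ p1
  [Wk] p1, p0 ⊢ p1
    [Ax] p1 ⊢ p1

Result: YES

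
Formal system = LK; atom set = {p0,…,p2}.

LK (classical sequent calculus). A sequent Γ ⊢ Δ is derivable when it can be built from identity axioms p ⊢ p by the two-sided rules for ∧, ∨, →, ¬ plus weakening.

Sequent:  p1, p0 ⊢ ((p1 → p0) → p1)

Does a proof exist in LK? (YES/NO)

Proof tree:
[WL] p1, p0 ⊢ ((p1 → p0) → p1)
  [→R] p1 ⊢ ((p1 → p0) → p1)
    [→L] p1, (p1 → p0) ⊢ p1
      [Ax] p1 ⊢ p1
      [WL] p1, p0 ⊢ p1
        [Ax] p1 ⊢ p1

Result: YES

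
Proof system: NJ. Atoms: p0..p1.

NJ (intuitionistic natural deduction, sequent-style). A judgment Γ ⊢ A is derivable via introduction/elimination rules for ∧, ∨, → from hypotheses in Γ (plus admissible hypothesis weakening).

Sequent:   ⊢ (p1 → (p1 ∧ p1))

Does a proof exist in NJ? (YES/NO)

Derivation trace:
[→I]  ⊢ (p1 → (p1 ∧ p1))
  [∧I] p1 ⊢ (p1 ∧ p1)
    [Ax] p1 ⊢ p1
    [Ax] p1 ⊢ p1

Result: YES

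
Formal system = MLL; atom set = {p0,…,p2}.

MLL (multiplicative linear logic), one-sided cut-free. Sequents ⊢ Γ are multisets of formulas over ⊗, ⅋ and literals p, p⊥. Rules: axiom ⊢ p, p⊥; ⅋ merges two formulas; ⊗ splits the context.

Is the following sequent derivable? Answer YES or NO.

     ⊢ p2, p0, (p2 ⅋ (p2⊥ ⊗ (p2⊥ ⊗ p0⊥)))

Derivation trace:
[⅋]  ⊢ p2, p0, (p2 ⅋ (p2⊥ ⊗ (p2⊥ ⊗ p0⊥)))
  [⊗]  ⊢ p2, p2, p0, (p2⊥ ⊗ (p2⊥ ⊗ p0⊥))
    [Ax]  ⊢ p2, p2⊥
    [⊗]  ⊢ p2, p0, (p2⊥ ⊗ p0⊥)
      [Ax]  ⊢ p2, p2⊥
      [Ax]  ⊢ p0, p0⊥

Result: YES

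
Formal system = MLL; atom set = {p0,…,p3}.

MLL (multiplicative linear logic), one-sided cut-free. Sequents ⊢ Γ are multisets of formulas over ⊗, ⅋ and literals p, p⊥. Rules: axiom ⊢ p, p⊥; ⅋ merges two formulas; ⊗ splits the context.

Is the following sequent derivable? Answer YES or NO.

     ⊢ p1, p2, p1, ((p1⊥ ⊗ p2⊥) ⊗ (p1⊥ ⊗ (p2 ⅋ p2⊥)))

Derivation (root first):
[⊗]  ⊢ p1, p2, p1, ((p1⊥ ⊗ p2⊥) ⊗ (p1⊥ ⊗ (p2 ⅋ p2⊥)))
  [⊗]  ⊢ p1, p2, (p1⊥ ⊗ p2⊥)
    [Ax]  ⊢ p1, p1⊥
    [Ax]  ⊢ p2, p2⊥
  [⊗]  ⊢ p1, (p1⊥ ⊗ (p2 ⅋ p2⊥))
    [Ax]  ⊢ p1, p1⊥
    [⅋]  ⊢ (p2 ⅋ p2⊥)
      [Ax]  ⊢ p2, p2⊥

Result: YES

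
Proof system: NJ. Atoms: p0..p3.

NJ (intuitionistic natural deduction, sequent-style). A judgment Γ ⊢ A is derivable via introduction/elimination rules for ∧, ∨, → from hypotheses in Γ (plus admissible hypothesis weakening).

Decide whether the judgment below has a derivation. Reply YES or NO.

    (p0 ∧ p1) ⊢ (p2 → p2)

Derivation (root first):
[→I] (p0 ∧ p1) ⊢ (p2 → p2)
  [Wk] p2, (p0 ∧ p1) ⊢ p2
    [Ax] p2 ⊢ p2

Result: YES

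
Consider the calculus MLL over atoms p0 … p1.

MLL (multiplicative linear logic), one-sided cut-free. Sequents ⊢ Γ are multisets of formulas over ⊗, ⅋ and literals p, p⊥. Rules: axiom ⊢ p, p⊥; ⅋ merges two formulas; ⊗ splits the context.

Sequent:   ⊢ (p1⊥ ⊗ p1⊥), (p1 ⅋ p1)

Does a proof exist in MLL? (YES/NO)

Derivation (root first):
[⅋]  ⊢ (p1⊥ ⊗ p1⊥), (p1 ⅋ p1)
  [⊗]  ⊢ p1, p1, (p1⊥ ⊗ p1⊥)
    [Ax]  ⊢ p1, p1⊥
    [Ax]  ⊢ p1, p1⊥

Result: YES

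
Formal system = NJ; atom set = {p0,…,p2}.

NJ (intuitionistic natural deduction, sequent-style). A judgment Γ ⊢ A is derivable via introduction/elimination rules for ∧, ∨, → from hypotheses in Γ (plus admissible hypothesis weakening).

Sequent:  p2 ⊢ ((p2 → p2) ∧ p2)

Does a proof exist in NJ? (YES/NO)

Proof tree:
[∧I] p2 ⊢ ((p2 → p2) ∧ p2)
  [→I]  ⊢ (p2 → p2)
    [Ax] p2 ⊢ p2
  [Ax] p2 ⊢ p2

Result: YES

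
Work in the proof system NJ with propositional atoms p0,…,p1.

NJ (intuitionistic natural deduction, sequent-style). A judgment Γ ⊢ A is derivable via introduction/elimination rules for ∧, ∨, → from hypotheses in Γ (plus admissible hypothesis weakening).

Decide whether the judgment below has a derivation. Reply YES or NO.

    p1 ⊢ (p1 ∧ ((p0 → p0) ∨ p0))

Derivation trace:
[∧I] p1 ⊢ (p1 ∧ ((p0 → p0) ∨ p0))
  [Ax] p1 ⊢ p1
  [∨I₁]  ⊢ ((p0 → p0) ∨ p0)
    [→I]  ⊢ (p0 → p0)
      [Ax] p0 ⊢ p0

Result: YES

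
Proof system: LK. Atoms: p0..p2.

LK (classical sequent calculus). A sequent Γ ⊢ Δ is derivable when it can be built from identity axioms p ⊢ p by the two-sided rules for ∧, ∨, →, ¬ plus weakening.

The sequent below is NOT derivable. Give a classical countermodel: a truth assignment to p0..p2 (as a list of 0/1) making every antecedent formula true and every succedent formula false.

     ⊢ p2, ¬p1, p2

Truth-table refutation:
  v=000: Γ:[] Δ:[p2=F, ¬p1=T, p2=F] refutes=False
  v=001: Γ:[] Δ:[p2=T, ¬p1=T, p2=T] refutes=False
  v=010: Γ:[] Δ:[p2=F, ¬p1=F, p2=F] refutes=True  ← countermodel

Result: [0, 1, 0]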